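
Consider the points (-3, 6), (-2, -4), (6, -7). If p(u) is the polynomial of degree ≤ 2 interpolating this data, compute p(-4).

653/36

Evaluate each Lagrange basis at u = -4:
L_0(-4) = (-2)·(-10)/[(-1)·(-9)] = 20/9
L_1(-4) = (-1)·(-10)/[(1)·(-8)] = -5/4
L_2(-4) = (-1)·(-2)/[(9)·(8)] = 1/36
Sum: 6·(20/9) + (-4)·(-5/4) + (-7)·(1/36) = 653/36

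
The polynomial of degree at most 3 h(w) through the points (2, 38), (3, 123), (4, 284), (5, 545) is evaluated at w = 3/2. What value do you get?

33/2

Using Newton's divided-difference form:
h[2,3] = (123 - 38) / (3 - 2) = 85
h[3,4] = (284 - 123) / (4 - 3) = 161
h[4,5] = (545 - 284) / (5 - 4) = 261
h[2,3,4] = (161 - 85) / (4 - 2) = 38
h[3,4,5] = (261 - 161) / (5 - 3) = 50
h[2,3,4,5] = (50 - 38) / (5 - 2) = 4
h(3/2) = 38 + 85·(-1/2) + 38·(-1/2)·(-3/2) + 4·(-1/2)·(-3/2)·(-5/2) = 33/2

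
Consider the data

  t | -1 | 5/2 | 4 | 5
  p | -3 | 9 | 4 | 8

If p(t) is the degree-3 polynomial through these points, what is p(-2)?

-159/5

Using Newton's divided-difference form:
p[-1,5/2] = (9 - (-3)) / (5/2 - (-1)) = 24/7
p[5/2,4] = (4 - 9) / (4 - 5/2) = -10/3
p[4,5] = (8 - 4) / (5 - 4) = 4
p[-1,5/2,4] = (-10/3 - 24/7) / (4 - (-1)) = -142/105
p[5/2,4,5] = (4 - (-10/3)) / (5 - 5/2) = 44/15
p[-1,5/2,4,5] = (44/15 - (-142/105)) / (5 - (-1)) = 5/7
p(-2) = -3 + (24/7)·(-1) + (-142/105)·(-1)·(-9/2) + (5/7)·(-1)·(-9/2)·(-6) = -159/5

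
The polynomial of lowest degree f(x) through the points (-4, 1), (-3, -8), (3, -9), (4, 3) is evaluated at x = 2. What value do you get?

Using Newton's divided-difference form:
f[-4,-3] = (-8 - 1) / (-3 - (-4)) = -9
f[-3,3] = (-9 - (-8)) / (3 - (-3)) = -1/6
f[3,4] = (3 - (-9)) / (4 - 3) = 12
f[-4,-3,3] = (-1/6 - (-9)) / (3 - (-4)) = 53/42
f[-3,3,4] = (12 - (-1/6)) / (4 - (-3)) = 73/42
f[-4,-3,3,4] = (73/42 - 53/42) / (4 - (-4)) = 5/84
f(2) = 1 + (-9)·(6) + (53/42)·(6)·(5) + (5/84)·(6)·(5)·(-1) = -237/14

-237/14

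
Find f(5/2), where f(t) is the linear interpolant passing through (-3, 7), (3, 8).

95/12

Evaluate each Lagrange basis at t = 5/2:
L_0(5/2) = (-1/2)/[(-6)] = 1/12
L_1(5/2) = (11/2)/[(6)] = 11/12
Sum: 7·(1/12) + 8·(11/12) = 95/12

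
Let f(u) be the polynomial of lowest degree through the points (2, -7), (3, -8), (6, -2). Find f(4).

-15/2

L_0(4) = (1)·(-2)/[(-1)·(-4)] = -1/2
L_1(4) = (2)·(-2)/[(1)·(-3)] = 4/3
L_2(4) = (2)·(1)/[(4)·(3)] = 1/6
Sum: (-7)·(-1/2) + (-8)·(4/3) + (-2)·(1/6) = -15/2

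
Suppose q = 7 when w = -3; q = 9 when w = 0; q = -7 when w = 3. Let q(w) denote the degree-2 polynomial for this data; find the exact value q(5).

-83/3

L_0(5) = (5)·(2)/[(-3)·(-6)] = 5/9
L_1(5) = (8)·(2)/[(3)·(-3)] = -16/9
L_2(5) = (8)·(5)/[(6)·(3)] = 20/9
Sum: 7·(5/9) + 9·(-16/9) + (-7)·(20/9) = -83/3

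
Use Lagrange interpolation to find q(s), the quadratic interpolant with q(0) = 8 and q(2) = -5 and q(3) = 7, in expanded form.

Build the Lagrange basis polynomials:
L_0(s) = (s - 2)(s - 3) / [6] = (1/6)s^2 - (5/6)s + 1
L_1(s) = s(s - 3) / [-2] = -(1/2)s^2 + (3/2)s
L_2(s) = s(s - 2) / [3] = (1/3)s^2 - (2/3)s
q(s) = 8·L_0 + (-5)·L_1 + 7·L_2
  8·L_0(s) = (4/3)s^2 - (20/3)s + 8
  (-5)·L_1(s) = (5/2)s^2 - (15/2)s
  7·L_2(s) = (7/3)s^2 - (14/3)s
Adding term by term: (37/6)s^2 - (113/6)s + 8

q(s) = (37/6)s^2 - (113/6)s + 8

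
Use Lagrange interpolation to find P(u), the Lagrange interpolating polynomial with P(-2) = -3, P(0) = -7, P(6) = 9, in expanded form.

P(u) = (7/12)u^2 - (5/6)u - 7

Build the Lagrange basis polynomials:
L_0(u) = u(u - 6) / [16] = (1/16)u^2 - (3/8)u
L_1(u) = (u + 2)(u - 6) / [-12] = -(1/12)u^2 + (1/3)u + 1
L_2(u) = (u + 2)u / [48] = (1/48)u^2 + (1/24)u
P(u) = (-3)·L_0 + (-7)·L_1 + 9·L_2
  (-3)·L_0(u) = -(3/16)u^2 + (9/8)u
  (-7)·L_1(u) = (7/12)u^2 - (7/3)u - 7
  9·L_2(u) = (3/16)u^2 + (3/8)u
Adding term by term: (7/12)u^2 - (5/6)u - 7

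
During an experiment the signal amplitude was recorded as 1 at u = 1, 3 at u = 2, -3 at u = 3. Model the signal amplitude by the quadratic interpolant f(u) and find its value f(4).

Using Newton's divided-difference form:
f[1,2] = (3 - 1) / (2 - 1) = 2
f[2,3] = (-3 - 3) / (3 - 2) = -6
f[1,2,3] = (-6 - 2) / (3 - 1) = -4
f(4) = 1 + 2·(3) + (-4)·(3)·(2) = -17

-17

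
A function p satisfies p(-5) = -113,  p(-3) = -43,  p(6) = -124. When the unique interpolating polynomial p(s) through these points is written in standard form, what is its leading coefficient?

-4

L_0(s) = (s + 3)(s - 6) / [22] = (1/22)s^2 - (3/22)s - 9/11
L_1(s) = (s + 5)(s - 6) / [-18] = -(1/18)s^2 + (1/18)s + 5/3
L_2(s) = (s + 5)(s + 3) / [99] = (1/99)s^2 + (8/99)s + 5/33
p(s) = (-113)·L_0 + (-43)·L_1 + (-124)·L_2
Only the coefficient of s^2 is needed; take it from each L_i and combine:
(-113)·(1/22) + (-43)·(-1/18) + (-124)·(1/99) = -4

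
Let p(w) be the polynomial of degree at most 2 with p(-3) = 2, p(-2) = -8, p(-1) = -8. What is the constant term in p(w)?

Build the Lagrange basis polynomials:
L_0(w) = (w + 2)(w + 1) / [2] = (1/2)w^2 + (3/2)w + 1
L_1(w) = (w + 3)(w + 1) / [-1] = -w^2 - 4w - 3
L_2(w) = (w + 3)(w + 2) / [2] = (1/2)w^2 + (5/2)w + 3
p(w) = 2·L_0 + (-8)·L_1 + (-8)·L_2
Only the constant term is needed; take it from each L_i and combine:
2·(1) + (-8)·(-3) + (-8)·(3) = 2

2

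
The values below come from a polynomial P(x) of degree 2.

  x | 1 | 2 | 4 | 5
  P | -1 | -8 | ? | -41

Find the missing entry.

The 3 known values determine P uniquely (degree ≤ 2).
Evaluate each Lagrange basis at x = 4:
L_0(4) = (2)·(-1)/[(-1)·(-4)] = -1/2
L_1(4) = (3)·(-1)/[(1)·(-3)] = 1
L_2(4) = (3)·(2)/[(4)·(3)] = 1/2
Sum: (-1)·(-1/2) + (-8)·(1) + (-41)·(1/2) = -28

-28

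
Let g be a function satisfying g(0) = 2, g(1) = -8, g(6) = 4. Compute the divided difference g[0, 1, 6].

31/15

g[0,1] = (-8 - 2) / (1 - 0) = -10
g[1,6] = (4 - (-8)) / (6 - 1) = 12/5
g[0,1,6] = (12/5 - (-10)) / (6 - 0) = 31/15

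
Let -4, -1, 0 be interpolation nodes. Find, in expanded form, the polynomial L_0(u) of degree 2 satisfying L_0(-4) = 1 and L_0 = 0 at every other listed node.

L_0(u) = (1/12)u^2 + (1/12)u

L_0(u) = (u + 1)u / [(-3)·(-4)]
       = (u^2 + u) / (12)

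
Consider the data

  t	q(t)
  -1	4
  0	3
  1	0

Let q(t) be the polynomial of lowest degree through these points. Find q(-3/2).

Using Newton's divided-difference form:
q[-1,0] = (3 - 4) / (0 - (-1)) = -1
q[0,1] = (0 - 3) / (1 - 0) = -3
q[-1,0,1] = (-3 - (-1)) / (1 - (-1)) = -1
q(-3/2) = 4 + (-1)·(-1/2) + (-1)·(-1/2)·(-3/2) = 15/4

15/4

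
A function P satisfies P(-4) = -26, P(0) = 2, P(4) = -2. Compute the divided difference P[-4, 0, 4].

-1

P[-4,0] = (2 - (-26)) / (0 - (-4)) = 7
P[0,4] = (-2 - 2) / (4 - 0) = -1
P[-4,0,4] = (-1 - 7) / (4 - (-4)) = -1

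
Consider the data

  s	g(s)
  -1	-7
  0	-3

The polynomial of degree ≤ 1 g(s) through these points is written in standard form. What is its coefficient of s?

4

The leading coefficient equals the top divided difference g[-1,0].
g[-1,0] = (-3 - (-7)) / (0 - (-1)) = 4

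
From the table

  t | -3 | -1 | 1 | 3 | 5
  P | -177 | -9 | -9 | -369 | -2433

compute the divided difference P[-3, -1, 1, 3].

P[-3,-1] = (-9 - (-177)) / (-1 - (-3)) = 84
P[-1,1] = (-9 - (-9)) / (1 - (-1)) = 0
P[1,3] = (-369 - (-9)) / (3 - 1) = -180
P[-3,-1,1] = (0 - 84) / (1 - (-3)) = -21
P[-1,1,3] = (-180 - 0) / (3 - (-1)) = -45
P[-3,-1,1,3] = (-45 - (-21)) / (3 - (-3)) = -4

-4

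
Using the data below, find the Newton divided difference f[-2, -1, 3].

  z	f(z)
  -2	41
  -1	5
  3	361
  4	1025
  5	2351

f[-2,-1] = (5 - 41) / (-1 - (-2)) = -36
f[-1,3] = (361 - 5) / (3 - (-1)) = 89
f[-2,-1,3] = (89 - (-36)) / (3 - (-2)) = 25

25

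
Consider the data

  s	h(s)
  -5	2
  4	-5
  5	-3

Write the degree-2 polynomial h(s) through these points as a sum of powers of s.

h(s) = (5/18)s^2 - (1/2)s - 67/9

Build the Lagrange basis polynomials:
L_0(s) = (s - 4)(s - 5) / [90] = (1/90)s^2 - (1/10)s + 2/9
L_1(s) = (s + 5)(s - 5) / [-9] = -(1/9)s^2 + 25/9
L_2(s) = (s + 5)(s - 4) / [10] = (1/10)s^2 + (1/10)s - 2
h(s) = 2·L_0 + (-5)·L_1 + (-3)·L_2
  2·L_0(s) = (1/45)s^2 - (1/5)s + 4/9
  (-5)·L_1(s) = (5/9)s^2 - 125/9
  (-3)·L_2(s) = -(3/10)s^2 - (3/10)s + 6
Adding term by term: (5/18)s^2 - (1/2)s - 67/9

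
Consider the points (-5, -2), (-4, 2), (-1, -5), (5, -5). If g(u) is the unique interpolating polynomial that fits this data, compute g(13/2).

3779/192

Evaluate each Lagrange basis at u = 13/2:
L_0(13/2) = (21/2)·(15/2)·(3/2)/[(-1)·(-4)·(-10)] = -189/64
L_1(13/2) = (23/2)·(15/2)·(3/2)/[(1)·(-3)·(-9)] = 115/24
L_2(13/2) = (23/2)·(21/2)·(3/2)/[(4)·(3)·(-6)] = -161/64
L_3(13/2) = (23/2)·(21/2)·(15/2)/[(10)·(9)·(6)] = 161/96
Sum: (-2)·(-189/64) + 2·(115/24) + (-5)·(-161/64) + (-5)·(161/96) = 3779/192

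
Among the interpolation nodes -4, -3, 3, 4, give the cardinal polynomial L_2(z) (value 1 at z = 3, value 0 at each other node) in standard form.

L_2(z) = -(1/42)z^3 - (1/14)z^2 + (8/21)z + 8/7

L_2(z) = (z + 4)(z + 3)(z - 4) / [(7)·(6)·(-1)]
       = (z^3 + 3z^2 - 16z - 48) / (-42)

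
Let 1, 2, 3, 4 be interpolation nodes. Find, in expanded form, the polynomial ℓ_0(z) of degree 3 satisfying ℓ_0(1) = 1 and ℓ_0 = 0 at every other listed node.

ℓ_0(z) = (z - 2)(z - 3)(z - 4) / [(-1)·(-2)·(-3)]
       = (z^3 - 9z^2 + 26z - 24) / (-6)

ℓ_0(z) = -(1/6)z^3 + (3/2)z^2 - (13/3)z + 4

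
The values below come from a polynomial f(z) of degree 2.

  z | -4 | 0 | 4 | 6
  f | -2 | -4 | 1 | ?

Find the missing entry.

49/8

The 3 known values determine f uniquely (degree ≤ 2).
Evaluate each Lagrange basis at z = 6:
L_0(6) = (6)·(2)/[(-4)·(-8)] = 3/8
L_1(6) = (10)·(2)/[(4)·(-4)] = -5/4
L_2(6) = (10)·(6)/[(8)·(4)] = 15/8
Sum: (-2)·(3/8) + (-4)·(-5/4) + 1·(15/8) = 49/8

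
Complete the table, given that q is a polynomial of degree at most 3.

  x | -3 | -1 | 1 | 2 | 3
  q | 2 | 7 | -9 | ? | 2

-79/8

The 4 known values determine q uniquely (degree ≤ 3).
Evaluate each Lagrange basis at x = 2:
L_0(2) = (3)·(1)·(-1)/[(-2)·(-4)·(-6)] = 1/16
L_1(2) = (5)·(1)·(-1)/[(2)·(-2)·(-4)] = -5/16
L_2(2) = (5)·(3)·(-1)/[(4)·(2)·(-2)] = 15/16
L_3(2) = (5)·(3)·(1)/[(6)·(4)·(2)] = 5/16
Sum: 2·(1/16) + 7·(-5/16) + (-9)·(15/16) + 2·(5/16) = -79/8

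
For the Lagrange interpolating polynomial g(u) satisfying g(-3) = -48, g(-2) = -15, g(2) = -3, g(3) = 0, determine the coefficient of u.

Build the Lagrange basis polynomials:
L_0(u) = (u + 2)(u - 2)(u - 3) / [-30] = -(1/30)u^3 + (1/10)u^2 + (2/15)u - 2/5
L_1(u) = (u + 3)(u - 2)(u - 3) / [20] = (1/20)u^3 - (1/10)u^2 - (9/20)u + 9/10
L_2(u) = (u + 3)(u + 2)(u - 3) / [-20] = -(1/20)u^3 - (1/10)u^2 + (9/20)u + 9/10
L_3(u) = (u + 3)(u + 2)(u - 2) / [30] = (1/30)u^3 + (1/10)u^2 - (2/15)u - 2/5
g(u) = (-48)·L_0 + (-15)·L_1 + (-3)·L_2 + 0·L_3
Only the coefficient of u is needed; take it from each L_i and combine:
(-48)·(2/15) + (-15)·(-9/20) + (-3)·(9/20) + 0·(-2/15) = -1

-1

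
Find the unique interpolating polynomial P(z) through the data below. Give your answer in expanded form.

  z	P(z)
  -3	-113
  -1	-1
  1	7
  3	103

Build the Lagrange basis polynomials:
L_0(z) = (z + 1)(z - 1)(z - 3) / [-48] = -(1/48)z^3 + (1/16)z^2 + (1/48)z - 1/16
L_1(z) = (z + 3)(z - 1)(z - 3) / [16] = (1/16)z^3 - (1/16)z^2 - (9/16)z + 9/16
L_2(z) = (z + 3)(z + 1)(z - 3) / [-16] = -(1/16)z^3 - (1/16)z^2 + (9/16)z + 9/16
L_3(z) = (z + 3)(z + 1)(z - 1) / [48] = (1/48)z^3 + (1/16)z^2 - (1/48)z - 1/16
P(z) = (-113)·L_0 + (-1)·L_1 + 7·L_2 + 103·L_3
  (-113)·L_0(z) = (113/48)z^3 - (113/16)z^2 - (113/48)z + 113/16
  (-1)·L_1(z) = -(1/16)z^3 + (1/16)z^2 + (9/16)z - 9/16
  7·L_2(z) = -(7/16)z^3 - (7/16)z^2 + (63/16)z + 63/16
  103·L_3(z) = (103/48)z^3 + (103/16)z^2 - (103/48)z - 103/16
Adding term by term: 4z^3 - z^2 + 4

P(z) = 4z^3 - z^2 + 4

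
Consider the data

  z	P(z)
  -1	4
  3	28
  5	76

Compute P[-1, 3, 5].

P[-1,3] = (28 - 4) / (3 - (-1)) = 6
P[3,5] = (76 - 28) / (5 - 3) = 24
P[-1,3,5] = (24 - 6) / (5 - (-1)) = 3

3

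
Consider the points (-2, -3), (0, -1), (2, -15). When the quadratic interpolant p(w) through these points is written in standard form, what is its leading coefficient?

L_0(w) = w(w - 2) / [8] = (1/8)w^2 - (1/4)w
L_1(w) = (w + 2)(w - 2) / [-4] = -(1/4)w^2 + 1
L_2(w) = (w + 2)w / [8] = (1/8)w^2 + (1/4)w
p(w) = (-3)·L_0 + (-1)·L_1 + (-15)·L_2
Only the coefficient of w^2 is needed; take it from each L_i and combine:
(-3)·(1/8) + (-1)·(-1/4) + (-15)·(1/8) = -2

-2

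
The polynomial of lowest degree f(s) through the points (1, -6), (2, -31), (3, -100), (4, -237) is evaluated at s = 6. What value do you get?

L_0(6) = (4)·(3)·(2)/[(-1)·(-2)·(-3)] = -4
L_1(6) = (5)·(3)·(2)/[(1)·(-1)·(-2)] = 15
L_2(6) = (5)·(4)·(2)/[(2)·(1)·(-1)] = -20
L_3(6) = (5)·(4)·(3)/[(3)·(2)·(1)] = 10
Sum: (-6)·(-4) + (-31)·(15) + (-100)·(-20) + (-237)·(10) = -811

-811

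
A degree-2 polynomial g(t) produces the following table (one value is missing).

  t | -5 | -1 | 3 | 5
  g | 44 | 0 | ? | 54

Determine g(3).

20

The 3 known values determine g uniquely (degree ≤ 2).
L_0(3) = (4)·(-2)/[(-4)·(-10)] = -1/5
L_1(3) = (8)·(-2)/[(4)·(-6)] = 2/3
L_2(3) = (8)·(4)/[(10)·(6)] = 8/15
Sum: 44·(-1/5) + 0 + 54·(8/15) = 20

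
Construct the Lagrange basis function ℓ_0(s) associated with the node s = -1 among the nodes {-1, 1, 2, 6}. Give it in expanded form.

ℓ_0(s) = -(1/42)s^3 + (3/14)s^2 - (10/21)s + 2/7

ℓ_0(s) = (s - 1)(s - 2)(s - 6) / [(-2)·(-3)·(-7)]
       = (s^3 - 9s^2 + 20s - 12) / (-42)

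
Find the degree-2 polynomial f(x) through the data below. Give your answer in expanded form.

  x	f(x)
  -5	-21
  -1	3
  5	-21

f(x) = -x^2 + 4

Build the Lagrange basis polynomials:
L_0(x) = (x + 1)(x - 5) / [40] = (1/40)x^2 - (1/10)x - 1/8
L_1(x) = (x + 5)(x - 5) / [-24] = -(1/24)x^2 + 25/24
L_2(x) = (x + 5)(x + 1) / [60] = (1/60)x^2 + (1/10)x + 1/12
f(x) = (-21)·L_0 + 3·L_1 + (-21)·L_2
  (-21)·L_0(x) = -(21/40)x^2 + (21/10)x + 21/8
  3·L_1(x) = -(1/8)x^2 + 25/8
  (-21)·L_2(x) = -(7/20)x^2 - (21/10)x - 7/4
Adding term by term: -x^2 + 4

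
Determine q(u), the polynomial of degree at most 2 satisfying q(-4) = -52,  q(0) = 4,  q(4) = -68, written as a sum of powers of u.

L_0(u) = u(u - 4) / [32] = (1/32)u^2 - (1/8)u
L_1(u) = (u + 4)(u - 4) / [-16] = -(1/16)u^2 + 1
L_2(u) = (u + 4)u / [32] = (1/32)u^2 + (1/8)u
q(u) = (-52)·L_0 + 4·L_1 + (-68)·L_2
  (-52)·L_0(u) = -(13/8)u^2 + (13/2)u
  4·L_1(u) = -(1/4)u^2 + 4
  (-68)·L_2(u) = -(17/8)u^2 - (17/2)u
Adding term by term: -4u^2 - 2u + 4

q(u) = -4u^2 - 2u + 4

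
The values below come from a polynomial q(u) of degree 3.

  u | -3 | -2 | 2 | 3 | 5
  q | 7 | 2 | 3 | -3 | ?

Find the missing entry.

The 4 known values determine q uniquely (degree ≤ 3).
Evaluate each Lagrange basis at u = 5:
L_0(5) = (7)·(3)·(2)/[(-1)·(-5)·(-6)] = -7/5
L_1(5) = (8)·(3)·(2)/[(1)·(-4)·(-5)] = 12/5
L_2(5) = (8)·(7)·(2)/[(5)·(4)·(-1)] = -28/5
L_3(5) = (8)·(7)·(3)/[(6)·(5)·(1)] = 28/5
Sum: 7·(-7/5) + 2·(12/5) + 3·(-28/5) + (-3)·(28/5) = -193/5

-193/5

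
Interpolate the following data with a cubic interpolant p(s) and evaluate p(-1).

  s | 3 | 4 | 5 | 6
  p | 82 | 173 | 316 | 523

-2

Using Newton's divided-difference form:
p[3,4] = (173 - 82) / (4 - 3) = 91
p[4,5] = (316 - 173) / (5 - 4) = 143
p[5,6] = (523 - 316) / (6 - 5) = 207
p[3,4,5] = (143 - 91) / (5 - 3) = 26
p[4,5,6] = (207 - 143) / (6 - 4) = 32
p[3,4,5,6] = (32 - 26) / (6 - 3) = 2
p(-1) = 82 + 91·(-4) + 26·(-4)·(-5) + 2·(-4)·(-5)·(-6) = -2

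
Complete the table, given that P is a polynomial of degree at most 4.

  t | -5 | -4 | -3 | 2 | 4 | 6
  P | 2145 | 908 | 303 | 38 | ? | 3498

660

The 5 known values determine P uniquely (degree ≤ 4).
L_0(4) = (8)·(7)·(2)·(-2)/[(-1)·(-2)·(-7)·(-11)] = -16/11
L_1(4) = (9)·(7)·(2)·(-2)/[(1)·(-1)·(-6)·(-10)] = 21/5
L_2(4) = (9)·(8)·(2)·(-2)/[(2)·(1)·(-5)·(-9)] = -16/5
L_3(4) = (9)·(8)·(7)·(-2)/[(7)·(6)·(5)·(-4)] = 6/5
L_4(4) = (9)·(8)·(7)·(2)/[(11)·(10)·(9)·(4)] = 14/55
Sum: 2145·(-16/11) + 908·(21/5) + 303·(-16/5) + 38·(6/5) + 3498·(14/55) = 660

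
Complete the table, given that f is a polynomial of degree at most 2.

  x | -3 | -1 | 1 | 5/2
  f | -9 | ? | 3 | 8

-107/33

The 3 known values determine f uniquely (degree ≤ 2).
L_0(-1) = (-2)·(-7/2)/[(-4)·(-11/2)] = 7/22
L_1(-1) = (2)·(-7/2)/[(4)·(-3/2)] = 7/6
L_2(-1) = (2)·(-2)/[(11/2)·(3/2)] = -16/33
Sum: (-9)·(7/22) + 3·(7/6) + 8·(-16/33) = -107/33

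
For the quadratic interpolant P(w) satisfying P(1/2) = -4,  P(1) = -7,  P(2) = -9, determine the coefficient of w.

Build the Lagrange basis polynomials:
L_0(w) = (w - 1)(w - 2) / [3/4] = (4/3)w^2 - 4w + 8/3
L_1(w) = (w - 1/2)(w - 2) / [-1/2] = -2w^2 + 5w - 2
L_2(w) = (w - 1/2)(w - 1) / [3/2] = (2/3)w^2 - w + 1/3
P(w) = (-4)·L_0 + (-7)·L_1 + (-9)·L_2
Only the coefficient of w is needed; take it from each L_i and combine:
(-4)·(-4) + (-7)·(5) + (-9)·(-1) = -10

-10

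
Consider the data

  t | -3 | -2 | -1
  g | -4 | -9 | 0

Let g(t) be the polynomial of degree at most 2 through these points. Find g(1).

60

Using Newton's divided-difference form:
g[-3,-2] = (-9 - (-4)) / (-2 - (-3)) = -5
g[-2,-1] = (0 - (-9)) / (-1 - (-2)) = 9
g[-3,-2,-1] = (9 - (-5)) / (-1 - (-3)) = 7
g(1) = -4 + (-5)·(4) + 7·(4)·(3) = 60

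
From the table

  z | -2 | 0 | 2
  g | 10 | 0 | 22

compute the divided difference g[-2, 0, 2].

g[-2,0] = (0 - 10) / (0 - (-2)) = -5
g[0,2] = (22 - 0) / (2 - 0) = 11
g[-2,0,2] = (11 - (-5)) / (2 - (-2)) = 4

4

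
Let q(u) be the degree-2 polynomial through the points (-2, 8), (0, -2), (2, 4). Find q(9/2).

34

L_0(9/2) = (9/2)·(5/2)/[(-2)·(-4)] = 45/32
L_1(9/2) = (13/2)·(5/2)/[(2)·(-2)] = -65/16
L_2(9/2) = (13/2)·(9/2)/[(4)·(2)] = 117/32
Sum: 8·(45/32) + (-2)·(-65/16) + 4·(117/32) = 34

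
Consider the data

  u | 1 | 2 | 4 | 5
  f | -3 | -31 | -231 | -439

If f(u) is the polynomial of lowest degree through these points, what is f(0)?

1

Evaluate each Lagrange basis at u = 0:
L_0(0) = (-2)·(-4)·(-5)/[(-1)·(-3)·(-4)] = 10/3
L_1(0) = (-1)·(-4)·(-5)/[(1)·(-2)·(-3)] = -10/3
L_2(0) = (-1)·(-2)·(-5)/[(3)·(2)·(-1)] = 5/3
L_3(0) = (-1)·(-2)·(-4)/[(4)·(3)·(1)] = -2/3
Sum: (-3)·(10/3) + (-31)·(-10/3) + (-231)·(5/3) + (-439)·(-2/3) = 1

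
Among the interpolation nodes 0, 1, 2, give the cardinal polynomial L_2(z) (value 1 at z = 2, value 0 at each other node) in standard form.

L_2(z) = z(z - 1) / [(2)·(1)]
       = (z^2 - z) / (2)

L_2(z) = (1/2)z^2 - (1/2)z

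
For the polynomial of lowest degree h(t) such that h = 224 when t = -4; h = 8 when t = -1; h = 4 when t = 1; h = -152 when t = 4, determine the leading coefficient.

L_0(t) = (t + 1)(t - 1)(t - 4) / [-120] = -(1/120)t^3 + (1/30)t^2 + (1/120)t - 1/30
L_1(t) = (t + 4)(t - 1)(t - 4) / [30] = (1/30)t^3 - (1/30)t^2 - (8/15)t + 8/15
L_2(t) = (t + 4)(t + 1)(t - 4) / [-30] = -(1/30)t^3 - (1/30)t^2 + (8/15)t + 8/15
L_3(t) = (t + 4)(t + 1)(t - 1) / [120] = (1/120)t^3 + (1/30)t^2 - (1/120)t - 1/30
h(t) = 224·L_0 + 8·L_1 + 4·L_2 + (-152)·L_3
Only the coefficient of t^3 is needed; take it from each L_i and combine:
224·(-1/120) + 8·(1/30) + 4·(-1/30) + (-152)·(1/120) = -3

-3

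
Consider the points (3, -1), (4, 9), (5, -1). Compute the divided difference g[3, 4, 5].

-10

g[3,4] = (9 - (-1)) / (4 - 3) = 10
g[4,5] = (-1 - 9) / (5 - 4) = -10
g[3,4,5] = (-10 - 10) / (5 - 3) = -10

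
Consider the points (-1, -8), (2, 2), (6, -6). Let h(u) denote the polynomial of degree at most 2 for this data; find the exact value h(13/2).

Evaluate each Lagrange basis at u = 13/2:
L_0(13/2) = (9/2)·(1/2)/[(-3)·(-7)] = 3/28
L_1(13/2) = (15/2)·(1/2)/[(3)·(-4)] = -5/16
L_2(13/2) = (15/2)·(9/2)/[(7)·(4)] = 135/112
Sum: (-8)·(3/28) + 2·(-5/16) + (-6)·(135/112) = -61/7

-61/7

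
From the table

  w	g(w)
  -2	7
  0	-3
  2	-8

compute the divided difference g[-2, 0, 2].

g[-2,0] = (-3 - 7) / (0 - (-2)) = -5
g[0,2] = (-8 - (-3)) / (2 - 0) = -5/2
g[-2,0,2] = (-5/2 - (-5)) / (2 - (-2)) = 5/8

5/8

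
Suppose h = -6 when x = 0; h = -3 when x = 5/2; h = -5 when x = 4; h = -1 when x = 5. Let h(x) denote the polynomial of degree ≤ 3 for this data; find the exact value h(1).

-34/25

Evaluate each Lagrange basis at x = 1:
L_0(1) = (-3/2)·(-3)·(-4)/[(-5/2)·(-4)·(-5)] = 9/25
L_1(1) = (1)·(-3)·(-4)/[(5/2)·(-3/2)·(-5/2)] = 32/25
L_2(1) = (1)·(-3/2)·(-4)/[(4)·(3/2)·(-1)] = -1
L_3(1) = (1)·(-3/2)·(-3)/[(5)·(5/2)·(1)] = 9/25
Sum: (-6)·(9/25) + (-3)·(32/25) + (-5)·(-1) + (-1)·(9/25) = -34/25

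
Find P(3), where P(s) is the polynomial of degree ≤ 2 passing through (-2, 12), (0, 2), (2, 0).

2

Using Newton's divided-difference form:
P[-2,0] = (2 - 12) / (0 - (-2)) = -5
P[0,2] = (0 - 2) / (2 - 0) = -1
P[-2,0,2] = (-1 - (-5)) / (2 - (-2)) = 1
P(3) = 12 + (-5)·(5) + 1·(5)·(3) = 2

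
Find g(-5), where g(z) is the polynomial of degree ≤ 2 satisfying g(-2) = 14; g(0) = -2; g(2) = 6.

83

L_0(-5) = (-5)·(-7)/[(-2)·(-4)] = 35/8
L_1(-5) = (-3)·(-7)/[(2)·(-2)] = -21/4
L_2(-5) = (-3)·(-5)/[(4)·(2)] = 15/8
Sum: 14·(35/8) + (-2)·(-21/4) + 6·(15/8) = 83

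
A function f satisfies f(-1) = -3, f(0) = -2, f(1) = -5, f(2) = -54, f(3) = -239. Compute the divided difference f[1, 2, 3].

f[1,2] = (-54 - (-5)) / (2 - 1) = -49
f[2,3] = (-239 - (-54)) / (3 - 2) = -185
f[1,2,3] = (-185 - (-49)) / (3 - 1) = -68

-68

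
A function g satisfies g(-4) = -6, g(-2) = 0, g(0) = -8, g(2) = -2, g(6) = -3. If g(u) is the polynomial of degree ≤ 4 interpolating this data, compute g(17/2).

-364833/2048

Using Newton's divided-difference form:
g[-4,-2] = (0 - (-6)) / (-2 - (-4)) = 3
g[-2,0] = (-8 - 0) / (0 - (-2)) = -4
g[0,2] = (-2 - (-8)) / (2 - 0) = 3
g[2,6] = (-3 - (-2)) / (6 - 2) = -1/4
g[-4,-2,0] = (-4 - 3) / (0 - (-4)) = -7/4
g[-2,0,2] = (3 - (-4)) / (2 - (-2)) = 7/4
g[0,2,6] = (-1/4 - 3) / (6 - 0) = -13/24
g[-4,-2,0,2] = (7/4 - (-7/4)) / (2 - (-4)) = 7/12
g[-2,0,2,6] = (-13/24 - 7/4) / (6 - (-2)) = -55/192
g[-4,-2,0,2,6] = (-55/192 - 7/12) / (6 - (-4)) = -167/1920
g(17/2) = -6 + 3·(25/2) + (-7/4)·(25/2)·(21/2) + (7/12)·(25/2)·(21/2)·(17/2) + (-167/1920)·(25/2)·(21/2)·(17/2)·(13/2) = -364833/2048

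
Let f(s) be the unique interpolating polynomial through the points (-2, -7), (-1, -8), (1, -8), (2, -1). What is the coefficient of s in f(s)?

L_0(s) = (s + 1)(s - 1)(s - 2) / [-12] = -(1/12)s^3 + (1/6)s^2 + (1/12)s - 1/6
L_1(s) = (s + 2)(s - 1)(s - 2) / [6] = (1/6)s^3 - (1/6)s^2 - (2/3)s + 2/3
L_2(s) = (s + 2)(s + 1)(s - 2) / [-6] = -(1/6)s^3 - (1/6)s^2 + (2/3)s + 2/3
L_3(s) = (s + 2)(s + 1)(s - 1) / [12] = (1/12)s^3 + (1/6)s^2 - (1/12)s - 1/6
f(s) = (-7)·L_0 + (-8)·L_1 + (-8)·L_2 + (-1)·L_3
Only the coefficient of s is needed; take it from each L_i and combine:
(-7)·(1/12) + (-8)·(-2/3) + (-8)·(2/3) + (-1)·(-1/12) = -1/2

-1/2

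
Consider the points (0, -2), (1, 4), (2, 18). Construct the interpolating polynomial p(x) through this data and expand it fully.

p(x) = 4x^2 + 2x - 2

Newton's divided differences:
p[0,1] = (4 - (-2)) / (1 - 0) = 6
p[1,2] = (18 - 4) / (2 - 1) = 14
p[0,1,2] = (14 - 6) / (2 - 0) = 4
p(x) = -2 + 6·x + 4·x(x - 1)
Expanding: p(x) = 4x^2 + 2x - 2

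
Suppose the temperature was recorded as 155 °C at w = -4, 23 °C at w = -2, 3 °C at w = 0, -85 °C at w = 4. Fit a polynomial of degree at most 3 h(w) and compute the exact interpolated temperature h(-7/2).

Evaluate each Lagrange basis at w = -7/2:
L_0(-7/2) = (-3/2)·(-7/2)·(-15/2)/[(-2)·(-4)·(-8)] = 315/512
L_1(-7/2) = (1/2)·(-7/2)·(-15/2)/[(2)·(-2)·(-6)] = 35/64
L_2(-7/2) = (1/2)·(-3/2)·(-15/2)/[(4)·(2)·(-4)] = -45/256
L_3(-7/2) = (1/2)·(-3/2)·(-7/2)/[(8)·(6)·(4)] = 7/512
Sum: 155·(315/512) + 23·(35/64) + 3·(-45/256) + (-85)·(7/512) = 425/4

425/4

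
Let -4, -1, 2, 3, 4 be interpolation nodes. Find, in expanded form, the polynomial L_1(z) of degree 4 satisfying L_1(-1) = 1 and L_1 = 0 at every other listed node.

L_1(z) = -(1/180)z^4 + (1/36)z^3 + (1/18)z^2 - (4/9)z + 8/15

L_1(z) = (z + 4)(z - 2)(z - 3)(z - 4) / [(3)·(-3)·(-4)·(-5)]
       = (z^4 - 5z^3 - 10z^2 + 80z - 96) / (-180)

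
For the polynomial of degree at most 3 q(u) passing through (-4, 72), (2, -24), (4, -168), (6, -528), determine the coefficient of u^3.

-2

The leading coefficient equals the top divided difference q[-4,2,4,6].
q[-4,2] = (-24 - 72) / (2 - (-4)) = -16
q[2,4] = (-168 - (-24)) / (4 - 2) = -72
q[4,6] = (-528 - (-168)) / (6 - 4) = -180
q[-4,2,4] = (-72 - (-16)) / (4 - (-4)) = -7
q[2,4,6] = (-180 - (-72)) / (6 - 2) = -27
q[-4,2,4,6] = (-27 - (-7)) / (6 - (-4)) = -2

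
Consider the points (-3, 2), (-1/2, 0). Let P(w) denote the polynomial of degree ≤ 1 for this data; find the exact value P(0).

-2/5

Evaluate each Lagrange basis at w = 0:
L_0(0) = (1/2)/[(-5/2)] = -1/5
L_1(0) = (3)/[(5/2)] = 6/5
Sum: 2·(-1/5) + 0 = -2/5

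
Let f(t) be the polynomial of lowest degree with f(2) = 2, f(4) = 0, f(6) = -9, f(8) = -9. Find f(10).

Evaluate each Lagrange basis at t = 10:
L_0(10) = (6)·(4)·(2)/[(-2)·(-4)·(-6)] = -1
L_1(10) = (8)·(4)·(2)/[(2)·(-2)·(-4)] = 4
L_2(10) = (8)·(6)·(2)/[(4)·(2)·(-2)] = -6
L_3(10) = (8)·(6)·(4)/[(6)·(4)·(2)] = 4
Sum: 2·(-1) + 0 + (-9)·(-6) + (-9)·(4) = 16

16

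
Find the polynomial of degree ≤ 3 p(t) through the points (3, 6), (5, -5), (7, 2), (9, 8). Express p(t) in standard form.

L_0(t) = (t - 5)(t - 7)(t - 9) / [-48] = -(1/48)t^3 + (7/16)t^2 - (143/48)t + 105/16
L_1(t) = (t - 3)(t - 7)(t - 9) / [16] = (1/16)t^3 - (19/16)t^2 + (111/16)t - 189/16
L_2(t) = (t - 3)(t - 5)(t - 9) / [-16] = -(1/16)t^3 + (17/16)t^2 - (87/16)t + 135/16
L_3(t) = (t - 3)(t - 5)(t - 7) / [48] = (1/48)t^3 - (5/16)t^2 + (71/48)t - 35/16
p(t) = 6·L_0 + (-5)·L_1 + 2·L_2 + 8·L_3
  6·L_0(t) = -(1/8)t^3 + (21/8)t^2 - (143/8)t + 315/8
  (-5)·L_1(t) = -(5/16)t^3 + (95/16)t^2 - (555/16)t + 945/16
  2·L_2(t) = -(1/8)t^3 + (17/8)t^2 - (87/8)t + 135/8
  8·L_3(t) = (1/6)t^3 - (5/2)t^2 + (71/6)t - 35/2
Adding term by term: -(19/48)t^3 + (131/16)t^2 - (2477/48)t + 1565/16

p(t) = -(19/48)t^3 + (131/16)t^2 - (2477/48)t + 1565/16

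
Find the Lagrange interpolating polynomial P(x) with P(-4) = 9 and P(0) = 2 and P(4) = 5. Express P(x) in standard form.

P(x) = (5/16)x^2 - (1/2)x + 2

Build the Lagrange basis polynomials:
L_0(x) = x(x - 4) / [32] = (1/32)x^2 - (1/8)x
L_1(x) = (x + 4)(x - 4) / [-16] = -(1/16)x^2 + 1
L_2(x) = (x + 4)x / [32] = (1/32)x^2 + (1/8)x
P(x) = 9·L_0 + 2·L_1 + 5·L_2
  9·L_0(x) = (9/32)x^2 - (9/8)x
  2·L_1(x) = -(1/8)x^2 + 2
  5·L_2(x) = (5/32)x^2 + (5/8)x
Adding term by term: (5/16)x^2 - (1/2)x + 2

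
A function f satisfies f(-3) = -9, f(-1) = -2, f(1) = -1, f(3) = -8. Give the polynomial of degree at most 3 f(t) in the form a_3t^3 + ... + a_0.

Newton's divided differences:
f[-3,-1] = (-2 - (-9)) / (-1 - (-3)) = 7/2
f[-1,1] = (-1 - (-2)) / (1 - (-1)) = 1/2
f[1,3] = (-8 - (-1)) / (3 - 1) = -7/2
f[-3,-1,1] = (1/2 - 7/2) / (1 - (-3)) = -3/4
f[-1,1,3] = (-7/2 - 1/2) / (3 - (-1)) = -1
f[-3,-1,1,3] = (-1 - (-3/4)) / (3 - (-3)) = -1/24
f(t) = -9 + (7/2)·(t + 3) + (-3/4)·(t + 3)(t + 1) + (-1/24)·(t + 3)(t + 1)(t - 1)
Expanding: f(t) = -(1/24)t^3 - (7/8)t^2 + (13/24)t - 5/8

f(t) = -(1/24)t^3 - (7/8)t^2 + (13/24)t - 5/8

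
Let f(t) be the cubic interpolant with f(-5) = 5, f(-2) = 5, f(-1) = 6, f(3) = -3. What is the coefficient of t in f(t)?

Build the Lagrange basis polynomials:
L_0(t) = (t + 2)(t + 1)(t - 3) / [-96] = -(1/96)t^3 + (7/96)t + 1/16
L_1(t) = (t + 5)(t + 1)(t - 3) / [15] = (1/15)t^3 + (1/5)t^2 - (13/15)t - 1
L_2(t) = (t + 5)(t + 2)(t - 3) / [-16] = -(1/16)t^3 - (1/4)t^2 + (11/16)t + 15/8
L_3(t) = (t + 5)(t + 2)(t + 1) / [160] = (1/160)t^3 + (1/20)t^2 + (17/160)t + 1/16
f(t) = 5·L_0 + 5·L_1 + 6·L_2 + (-3)·L_3
Only the coefficient of t is needed; take it from each L_i and combine:
5·(7/96) + 5·(-13/15) + 6·(11/16) + (-3)·(17/160) = -13/80

-13/80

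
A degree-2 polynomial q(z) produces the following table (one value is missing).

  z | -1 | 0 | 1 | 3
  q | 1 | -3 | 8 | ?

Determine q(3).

The 3 known values determine q uniquely (degree ≤ 2).
Evaluate each Lagrange basis at z = 3:
L_0(3) = (3)·(2)/[(-1)·(-2)] = 3
L_1(3) = (4)·(2)/[(1)·(-1)] = -8
L_2(3) = (4)·(3)/[(2)·(1)] = 6
Sum: 1·(3) + (-3)·(-8) + 8·(6) = 75

75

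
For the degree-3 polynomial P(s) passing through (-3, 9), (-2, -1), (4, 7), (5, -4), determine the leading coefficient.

The leading coefficient equals the top divided difference P[-3,-2,4,5].
P[-3,-2] = (-1 - 9) / (-2 - (-3)) = -10
P[-2,4] = (7 - (-1)) / (4 - (-2)) = 4/3
P[4,5] = (-4 - 7) / (5 - 4) = -11
P[-3,-2,4] = (4/3 - (-10)) / (4 - (-3)) = 34/21
P[-2,4,5] = (-11 - 4/3) / (5 - (-2)) = -37/21
P[-3,-2,4,5] = (-37/21 - 34/21) / (5 - (-3)) = -71/168

-71/168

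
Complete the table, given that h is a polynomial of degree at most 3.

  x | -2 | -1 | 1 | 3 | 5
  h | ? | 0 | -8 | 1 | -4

The 4 known values determine h uniquely (degree ≤ 3).
L_0(-2) = (-3)·(-5)·(-7)/[(-2)·(-4)·(-6)] = 35/16
L_1(-2) = (-1)·(-5)·(-7)/[(2)·(-2)·(-4)] = -35/16
L_2(-2) = (-1)·(-3)·(-7)/[(4)·(2)·(-2)] = 21/16
L_3(-2) = (-1)·(-3)·(-5)/[(6)·(4)·(2)] = -5/16
Sum: 0 + (-8)·(-35/16) + 1·(21/16) + (-4)·(-5/16) = 321/16

321/16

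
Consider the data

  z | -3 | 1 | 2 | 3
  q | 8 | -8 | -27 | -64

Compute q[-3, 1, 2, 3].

q[-3,1] = (-8 - 8) / (1 - (-3)) = -4
q[1,2] = (-27 - (-8)) / (2 - 1) = -19
q[2,3] = (-64 - (-27)) / (3 - 2) = -37
q[-3,1,2] = (-19 - (-4)) / (2 - (-3)) = -3
q[1,2,3] = (-37 - (-19)) / (3 - 1) = -9
q[-3,1,2,3] = (-9 - (-3)) / (3 - (-3)) = -1

-1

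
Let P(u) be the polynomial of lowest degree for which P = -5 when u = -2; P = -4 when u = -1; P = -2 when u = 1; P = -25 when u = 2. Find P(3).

-80

Evaluate each Lagrange basis at u = 3:
L_0(3) = (4)·(2)·(1)/[(-1)·(-3)·(-4)] = -2/3
L_1(3) = (5)·(2)·(1)/[(1)·(-2)·(-3)] = 5/3
L_2(3) = (5)·(4)·(1)/[(3)·(2)·(-1)] = -10/3
L_3(3) = (5)·(4)·(2)/[(4)·(3)·(1)] = 10/3
Sum: (-5)·(-2/3) + (-4)·(5/3) + (-2)·(-10/3) + (-25)·(10/3) = -80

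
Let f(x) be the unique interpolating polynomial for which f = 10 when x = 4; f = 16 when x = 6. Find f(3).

7

Evaluate each Lagrange basis at x = 3:
L_0(3) = (-3)/[(-2)] = 3/2
L_1(3) = (-1)/[(2)] = -1/2
Sum: 10·(3/2) + 16·(-1/2) = 7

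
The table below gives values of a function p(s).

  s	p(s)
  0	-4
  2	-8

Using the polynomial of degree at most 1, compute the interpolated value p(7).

L_0(7) = (5)/[(-2)] = -5/2
L_1(7) = (7)/[(2)] = 7/2
Sum: (-4)·(-5/2) + (-8)·(7/2) = -18

-18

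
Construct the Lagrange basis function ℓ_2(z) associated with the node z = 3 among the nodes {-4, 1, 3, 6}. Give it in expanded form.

ℓ_2(z) = (z + 4)(z - 1)(z - 6) / [(7)·(2)·(-3)]
       = (z^3 - 3z^2 - 22z + 24) / (-42)

ℓ_2(z) = -(1/42)z^3 + (1/14)z^2 + (11/21)z - 4/7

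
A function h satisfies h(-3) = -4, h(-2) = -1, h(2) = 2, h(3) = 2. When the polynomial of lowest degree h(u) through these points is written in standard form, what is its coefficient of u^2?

L_0(u) = (u + 2)(u - 2)(u - 3) / [-30] = -(1/30)u^3 + (1/10)u^2 + (2/15)u - 2/5
L_1(u) = (u + 3)(u - 2)(u - 3) / [20] = (1/20)u^3 - (1/10)u^2 - (9/20)u + 9/10
L_2(u) = (u + 3)(u + 2)(u - 3) / [-20] = -(1/20)u^3 - (1/10)u^2 + (9/20)u + 9/10
L_3(u) = (u + 3)(u + 2)(u - 2) / [30] = (1/30)u^3 + (1/10)u^2 - (2/15)u - 2/5
h(u) = (-4)·L_0 + (-1)·L_1 + 2·L_2 + 2·L_3
Only the coefficient of u^2 is needed; take it from each L_i and combine:
(-4)·(1/10) + (-1)·(-1/10) + 2·(-1/10) + 2·(1/10) = -3/10

-3/10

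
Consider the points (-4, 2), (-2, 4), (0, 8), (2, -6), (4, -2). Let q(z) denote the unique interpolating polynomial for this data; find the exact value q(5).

L_0(5) = (7)·(5)·(3)·(1)/[(-2)·(-4)·(-6)·(-8)] = 35/128
L_1(5) = (9)·(5)·(3)·(1)/[(2)·(-2)·(-4)·(-6)] = -45/32
L_2(5) = (9)·(7)·(3)·(1)/[(4)·(2)·(-2)·(-4)] = 189/64
L_3(5) = (9)·(7)·(5)·(1)/[(6)·(4)·(2)·(-2)] = -105/32
L_4(5) = (9)·(7)·(5)·(3)/[(8)·(6)·(4)·(2)] = 315/128
Sum: 2·(35/128) + 4·(-45/32) + 8·(189/64) + (-6)·(-105/32) + (-2)·(315/128) = 533/16

533/16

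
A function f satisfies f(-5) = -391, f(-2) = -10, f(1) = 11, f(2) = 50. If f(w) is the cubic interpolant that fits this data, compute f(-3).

-65

Evaluate each Lagrange basis at w = -3:
L_0(-3) = (-1)·(-4)·(-5)/[(-3)·(-6)·(-7)] = 10/63
L_1(-3) = (2)·(-4)·(-5)/[(3)·(-3)·(-4)] = 10/9
L_2(-3) = (2)·(-1)·(-5)/[(6)·(3)·(-1)] = -5/9
L_3(-3) = (2)·(-1)·(-4)/[(7)·(4)·(1)] = 2/7
Sum: (-391)·(10/63) + (-10)·(10/9) + 11·(-5/9) + 50·(2/7) = -65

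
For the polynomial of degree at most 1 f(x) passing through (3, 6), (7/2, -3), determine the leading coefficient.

Build the Lagrange basis polynomials:
L_0(x) = (x - 7/2) / [-1/2] = -2x + 7
L_1(x) = (x - 3) / [1/2] = 2x - 6
f(x) = 6·L_0 + (-3)·L_1
Only the coefficient of x is needed; take it from each L_i and combine:
6·(-2) + (-3)·(2) = -18

-18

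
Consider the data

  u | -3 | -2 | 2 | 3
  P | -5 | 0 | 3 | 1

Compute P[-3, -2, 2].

P[-3,-2] = (0 - (-5)) / (-2 - (-3)) = 5
P[-2,2] = (3 - 0) / (2 - (-2)) = 3/4
P[-3,-2,2] = (3/4 - 5) / (2 - (-3)) = -17/20

-17/20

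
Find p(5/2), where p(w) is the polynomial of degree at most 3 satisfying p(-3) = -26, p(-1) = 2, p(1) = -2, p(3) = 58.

127/4

L_0(5/2) = (7/2)·(3/2)·(-1/2)/[(-2)·(-4)·(-6)] = 7/128
L_1(5/2) = (11/2)·(3/2)·(-1/2)/[(2)·(-2)·(-4)] = -33/128
L_2(5/2) = (11/2)·(7/2)·(-1/2)/[(4)·(2)·(-2)] = 77/128
L_3(5/2) = (11/2)·(7/2)·(3/2)/[(6)·(4)·(2)] = 77/128
Sum: (-26)·(7/128) + 2·(-33/128) + (-2)·(77/128) + 58·(77/128) = 127/4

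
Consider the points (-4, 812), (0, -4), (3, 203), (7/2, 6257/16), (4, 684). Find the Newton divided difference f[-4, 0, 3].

f[-4,0] = (-4 - 812) / (0 - (-4)) = -204
f[0,3] = (203 - (-4)) / (3 - 0) = 69
f[-4,0,3] = (69 - (-204)) / (3 - (-4)) = 39

39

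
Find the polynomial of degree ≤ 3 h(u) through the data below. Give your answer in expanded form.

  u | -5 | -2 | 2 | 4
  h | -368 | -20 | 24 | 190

h(u) = 3u^3 - u + 2

L_0(u) = (u + 2)(u - 2)(u - 4) / [-189] = -(1/189)u^3 + (4/189)u^2 + (4/189)u - 16/189
L_1(u) = (u + 5)(u - 2)(u - 4) / [72] = (1/72)u^3 - (1/72)u^2 - (11/36)u + 5/9
L_2(u) = (u + 5)(u + 2)(u - 4) / [-56] = -(1/56)u^3 - (3/56)u^2 + (9/28)u + 5/7
L_3(u) = (u + 5)(u + 2)(u - 2) / [108] = (1/108)u^3 + (5/108)u^2 - (1/27)u - 5/27
h(u) = (-368)·L_0 + (-20)·L_1 + 24·L_2 + 190·L_3
  (-368)·L_0(u) = (368/189)u^3 - (1472/189)u^2 - (1472/189)u + 5888/189
  (-20)·L_1(u) = -(5/18)u^3 + (5/18)u^2 + (55/9)u - 100/9
  24·L_2(u) = -(3/7)u^3 - (9/7)u^2 + (54/7)u + 120/7
  190·L_3(u) = (95/54)u^3 + (475/54)u^2 - (190/27)u - 950/27
Adding term by term: 3u^3 - u + 2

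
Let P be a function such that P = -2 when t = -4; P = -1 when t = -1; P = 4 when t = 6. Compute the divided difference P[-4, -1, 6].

P[-4,-1] = (-1 - (-2)) / (-1 - (-4)) = 1/3
P[-1,6] = (4 - (-1)) / (6 - (-1)) = 5/7
P[-4,-1,6] = (5/7 - 1/3) / (6 - (-4)) = 4/105

4/105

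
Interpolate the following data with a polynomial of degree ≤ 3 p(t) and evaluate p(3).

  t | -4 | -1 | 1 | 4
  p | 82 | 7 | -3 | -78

-37

L_0(3) = (4)·(2)·(-1)/[(-3)·(-5)·(-8)] = 1/15
L_1(3) = (7)·(2)·(-1)/[(3)·(-2)·(-5)] = -7/15
L_2(3) = (7)·(4)·(-1)/[(5)·(2)·(-3)] = 14/15
L_3(3) = (7)·(4)·(2)/[(8)·(5)·(3)] = 7/15
Sum: 82·(1/15) + 7·(-7/15) + (-3)·(14/15) + (-78)·(7/15) = -37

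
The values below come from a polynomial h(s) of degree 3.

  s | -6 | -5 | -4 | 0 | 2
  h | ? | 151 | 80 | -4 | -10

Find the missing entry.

254

The 4 known values determine h uniquely (degree ≤ 3).
L_0(-6) = (-2)·(-6)·(-8)/[(-1)·(-5)·(-7)] = 96/35
L_1(-6) = (-1)·(-6)·(-8)/[(1)·(-4)·(-6)] = -2
L_2(-6) = (-1)·(-2)·(-8)/[(5)·(4)·(-2)] = 2/5
L_3(-6) = (-1)·(-2)·(-6)/[(7)·(6)·(2)] = -1/7
Sum: 151·(96/35) + 80·(-2) + (-4)·(2/5) + (-10)·(-1/7) = 254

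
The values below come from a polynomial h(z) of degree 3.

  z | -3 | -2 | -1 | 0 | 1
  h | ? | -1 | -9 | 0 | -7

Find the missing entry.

57

The 4 known values determine h uniquely (degree ≤ 3).
L_0(-3) = (-2)·(-3)·(-4)/[(-1)·(-2)·(-3)] = 4
L_1(-3) = (-1)·(-3)·(-4)/[(1)·(-1)·(-2)] = -6
L_2(-3) = (-1)·(-2)·(-4)/[(2)·(1)·(-1)] = 4
L_3(-3) = (-1)·(-2)·(-3)/[(3)·(2)·(1)] = -1
Sum: (-1)·(4) + (-9)·(-6) + 0 + (-7)·(-1) = 57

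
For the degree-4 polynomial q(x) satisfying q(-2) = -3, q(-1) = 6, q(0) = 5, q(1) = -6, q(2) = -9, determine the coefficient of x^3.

3/2

L_0(x) = (x + 1)x(x - 1)(x - 2) / [24] = (1/24)x^4 - (1/12)x^3 - (1/24)x^2 + (1/12)x
L_1(x) = (x + 2)x(x - 1)(x - 2) / [-6] = -(1/6)x^4 + (1/6)x^3 + (2/3)x^2 - (2/3)x
L_2(x) = (x + 2)(x + 1)(x - 1)(x - 2) / [4] = (1/4)x^4 - (5/4)x^2 + 1
L_3(x) = (x + 2)(x + 1)x(x - 2) / [-6] = -(1/6)x^4 - (1/6)x^3 + (2/3)x^2 + (2/3)x
L_4(x) = (x + 2)(x + 1)x(x - 1) / [24] = (1/24)x^4 + (1/12)x^3 - (1/24)x^2 - (1/12)x
q(x) = (-3)·L_0 + 6·L_1 + 5·L_2 + (-6)·L_3 + (-9)·L_4
Only the coefficient of x^3 is needed; take it from each L_i and combine:
(-3)·(-1/12) + 6·(1/6) + 5·(0) + (-6)·(-1/6) + (-9)·(1/12) = 3/2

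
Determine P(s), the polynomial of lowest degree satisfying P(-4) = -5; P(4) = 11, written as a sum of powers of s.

L_0(s) = (s - 4) / [-8] = -(1/8)s + 1/2
L_1(s) = (s + 4) / [8] = (1/8)s + 1/2
P(s) = (-5)·L_0 + 11·L_1
  (-5)·L_0(s) = (5/8)s - 5/2
  11·L_1(s) = (11/8)s + 11/2
Adding term by term: 2s + 3

P(s) = 2s + 3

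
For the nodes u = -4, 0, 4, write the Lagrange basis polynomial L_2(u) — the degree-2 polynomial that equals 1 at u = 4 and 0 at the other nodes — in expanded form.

L_2(u) = (u + 4)u / [(8)·(4)]
       = (u^2 + 4u) / (32)

L_2(u) = (1/32)u^2 + (1/8)u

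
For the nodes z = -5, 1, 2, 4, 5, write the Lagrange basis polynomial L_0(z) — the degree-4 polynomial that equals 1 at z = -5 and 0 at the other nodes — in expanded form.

L_0(z) = (1/3780)z^4 - (1/315)z^3 + (7/540)z^2 - (13/630)z + 2/189

L_0(z) = (z - 1)(z - 2)(z - 4)(z - 5) / [(-6)·(-7)·(-9)·(-10)]
       = (z^4 - 12z^3 + 49z^2 - 78z + 40) / (3780)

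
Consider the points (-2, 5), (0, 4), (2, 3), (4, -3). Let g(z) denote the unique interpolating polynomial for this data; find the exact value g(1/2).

505/128

Using Newton's divided-difference form:
g[-2,0] = (4 - 5) / (0 - (-2)) = -1/2
g[0,2] = (3 - 4) / (2 - 0) = -1/2
g[2,4] = (-3 - 3) / (4 - 2) = -3
g[-2,0,2] = (-1/2 - (-1/2)) / (2 - (-2)) = 0
g[0,2,4] = (-3 - (-1/2)) / (4 - 0) = -5/8
g[-2,0,2,4] = (-5/8 - 0) / (4 - (-2)) = -5/48
g(1/2) = 5 + (-1/2)·(5/2) + 0·(5/2)·(1/2) + (-5/48)·(5/2)·(1/2)·(-3/2) = 505/128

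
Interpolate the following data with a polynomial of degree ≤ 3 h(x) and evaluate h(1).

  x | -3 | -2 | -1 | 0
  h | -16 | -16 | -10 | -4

-4

Using Newton's divided-difference form:
h[-3,-2] = (-16 - (-16)) / (-2 - (-3)) = 0
h[-2,-1] = (-10 - (-16)) / (-1 - (-2)) = 6
h[-1,0] = (-4 - (-10)) / (0 - (-1)) = 6
h[-3,-2,-1] = (6 - 0) / (-1 - (-3)) = 3
h[-2,-1,0] = (6 - 6) / (0 - (-2)) = 0
h[-3,-2,-1,0] = (0 - 3) / (0 - (-3)) = -1
h(1) = -16 + 0·(4) + 3·(4)·(3) + (-1)·(4)·(3)·(2) = -4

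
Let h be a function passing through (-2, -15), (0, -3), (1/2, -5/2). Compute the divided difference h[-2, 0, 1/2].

h[-2,0] = (-3 - (-15)) / (0 - (-2)) = 6
h[0,1/2] = (-5/2 - (-3)) / (1/2 - 0) = 1
h[-2,0,1/2] = (1 - 6) / (1/2 - (-2)) = -2

-2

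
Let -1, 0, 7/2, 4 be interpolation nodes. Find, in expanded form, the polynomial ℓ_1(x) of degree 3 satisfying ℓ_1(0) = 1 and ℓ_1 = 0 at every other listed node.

ℓ_1(x) = (1/14)x^3 - (13/28)x^2 + (13/28)x + 1

ℓ_1(x) = (x + 1)(x - 7/2)(x - 4) / [(1)·(-7/2)·(-4)]
       = (x^3 - (13/2)x^2 + (13/2)x + 14) / (14)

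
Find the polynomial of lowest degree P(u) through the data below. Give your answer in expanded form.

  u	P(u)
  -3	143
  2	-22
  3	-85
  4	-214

Build the Lagrange basis polynomials:
L_0(u) = (u - 2)(u - 3)(u - 4) / [-210] = -(1/210)u^3 + (3/70)u^2 - (13/105)u + 4/35
L_1(u) = (u + 3)(u - 3)(u - 4) / [10] = (1/10)u^3 - (2/5)u^2 - (9/10)u + 18/5
L_2(u) = (u + 3)(u - 2)(u - 4) / [-6] = -(1/6)u^3 + (1/2)u^2 + (5/3)u - 4
L_3(u) = (u + 3)(u - 2)(u - 3) / [14] = (1/14)u^3 - (1/7)u^2 - (9/14)u + 9/7
P(u) = 143·L_0 + (-22)·L_1 + (-85)·L_2 + (-214)·L_3
  143·L_0(u) = -(143/210)u^3 + (429/70)u^2 - (1859/105)u + 572/35
  (-22)·L_1(u) = -(11/5)u^3 + (44/5)u^2 + (99/5)u - 396/5
  (-85)·L_2(u) = (85/6)u^3 - (85/2)u^2 - (425/3)u + 340
  (-214)·L_3(u) = -(107/7)u^3 + (214/7)u^2 + (963/7)u - 1926/7
Adding term by term: -4u^3 + 3u^2 - 2u + 2

P(u) = -4u^3 + 3u^2 - 2u + 2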